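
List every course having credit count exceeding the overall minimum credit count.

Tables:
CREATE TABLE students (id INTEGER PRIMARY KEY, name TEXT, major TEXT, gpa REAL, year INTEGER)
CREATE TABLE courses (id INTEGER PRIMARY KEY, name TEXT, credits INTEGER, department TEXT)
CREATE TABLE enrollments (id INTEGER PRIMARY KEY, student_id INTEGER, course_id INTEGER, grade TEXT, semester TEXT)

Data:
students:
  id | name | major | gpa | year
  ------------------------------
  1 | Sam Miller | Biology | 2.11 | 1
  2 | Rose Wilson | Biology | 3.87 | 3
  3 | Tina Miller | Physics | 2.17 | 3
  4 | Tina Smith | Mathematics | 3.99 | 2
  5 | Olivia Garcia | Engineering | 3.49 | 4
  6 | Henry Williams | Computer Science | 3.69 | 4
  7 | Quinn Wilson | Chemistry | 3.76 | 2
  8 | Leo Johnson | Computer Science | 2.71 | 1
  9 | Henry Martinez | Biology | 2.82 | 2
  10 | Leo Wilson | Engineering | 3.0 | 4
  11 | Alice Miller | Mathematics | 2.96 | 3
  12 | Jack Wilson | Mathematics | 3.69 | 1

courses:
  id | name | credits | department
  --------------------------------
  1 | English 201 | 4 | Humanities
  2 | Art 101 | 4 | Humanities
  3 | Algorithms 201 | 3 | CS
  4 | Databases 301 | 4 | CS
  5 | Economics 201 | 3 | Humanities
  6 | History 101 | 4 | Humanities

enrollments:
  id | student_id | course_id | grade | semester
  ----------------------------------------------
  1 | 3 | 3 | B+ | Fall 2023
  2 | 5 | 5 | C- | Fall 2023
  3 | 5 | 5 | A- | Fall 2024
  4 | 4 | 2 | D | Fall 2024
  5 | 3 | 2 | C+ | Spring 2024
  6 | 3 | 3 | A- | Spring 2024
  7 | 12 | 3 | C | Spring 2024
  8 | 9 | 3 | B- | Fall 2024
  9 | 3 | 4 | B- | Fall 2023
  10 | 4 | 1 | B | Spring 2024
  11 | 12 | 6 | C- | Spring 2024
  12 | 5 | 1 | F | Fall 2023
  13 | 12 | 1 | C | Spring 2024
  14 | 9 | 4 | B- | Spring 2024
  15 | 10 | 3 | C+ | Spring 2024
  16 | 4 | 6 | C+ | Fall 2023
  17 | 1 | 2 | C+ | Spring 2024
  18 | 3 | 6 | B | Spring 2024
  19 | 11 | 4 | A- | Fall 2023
SELECT name, credits FROM courses WHERE credits > (SELECT MIN(credits) FROM courses)

Execution result:
name | credits
English 201 | 4
Art 101 | 4
Databases 301 | 4
History 101 | 4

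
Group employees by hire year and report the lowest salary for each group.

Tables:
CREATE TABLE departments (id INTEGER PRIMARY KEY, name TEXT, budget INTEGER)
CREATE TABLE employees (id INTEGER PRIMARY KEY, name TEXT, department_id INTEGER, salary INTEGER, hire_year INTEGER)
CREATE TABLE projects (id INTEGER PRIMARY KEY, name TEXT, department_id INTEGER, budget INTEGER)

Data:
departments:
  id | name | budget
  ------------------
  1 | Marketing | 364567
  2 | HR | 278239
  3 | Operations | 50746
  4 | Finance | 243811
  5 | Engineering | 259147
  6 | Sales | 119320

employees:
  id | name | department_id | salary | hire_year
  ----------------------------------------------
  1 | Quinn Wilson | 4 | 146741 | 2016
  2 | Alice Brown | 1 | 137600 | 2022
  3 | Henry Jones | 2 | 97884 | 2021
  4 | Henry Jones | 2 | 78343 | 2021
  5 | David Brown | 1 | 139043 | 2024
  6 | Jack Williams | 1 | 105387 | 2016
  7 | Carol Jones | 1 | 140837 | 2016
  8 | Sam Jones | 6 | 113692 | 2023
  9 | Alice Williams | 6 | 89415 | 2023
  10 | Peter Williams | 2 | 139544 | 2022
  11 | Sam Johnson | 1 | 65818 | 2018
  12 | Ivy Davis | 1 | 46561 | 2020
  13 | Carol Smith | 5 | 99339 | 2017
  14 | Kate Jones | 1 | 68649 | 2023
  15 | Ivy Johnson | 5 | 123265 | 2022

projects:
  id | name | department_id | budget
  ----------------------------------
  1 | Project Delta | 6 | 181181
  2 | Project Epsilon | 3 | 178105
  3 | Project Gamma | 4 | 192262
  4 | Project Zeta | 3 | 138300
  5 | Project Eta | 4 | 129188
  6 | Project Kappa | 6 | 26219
SELECT hire_year, MIN(salary) AS min_salary FROM employees GROUP BY hire_year

Execution result:
hire_year | min_salary
2016 | 105387
2017 | 99339
2018 | 65818
2020 | 46561
2021 | 78343
2022 | 123265
2023 | 68649
2024 | 139043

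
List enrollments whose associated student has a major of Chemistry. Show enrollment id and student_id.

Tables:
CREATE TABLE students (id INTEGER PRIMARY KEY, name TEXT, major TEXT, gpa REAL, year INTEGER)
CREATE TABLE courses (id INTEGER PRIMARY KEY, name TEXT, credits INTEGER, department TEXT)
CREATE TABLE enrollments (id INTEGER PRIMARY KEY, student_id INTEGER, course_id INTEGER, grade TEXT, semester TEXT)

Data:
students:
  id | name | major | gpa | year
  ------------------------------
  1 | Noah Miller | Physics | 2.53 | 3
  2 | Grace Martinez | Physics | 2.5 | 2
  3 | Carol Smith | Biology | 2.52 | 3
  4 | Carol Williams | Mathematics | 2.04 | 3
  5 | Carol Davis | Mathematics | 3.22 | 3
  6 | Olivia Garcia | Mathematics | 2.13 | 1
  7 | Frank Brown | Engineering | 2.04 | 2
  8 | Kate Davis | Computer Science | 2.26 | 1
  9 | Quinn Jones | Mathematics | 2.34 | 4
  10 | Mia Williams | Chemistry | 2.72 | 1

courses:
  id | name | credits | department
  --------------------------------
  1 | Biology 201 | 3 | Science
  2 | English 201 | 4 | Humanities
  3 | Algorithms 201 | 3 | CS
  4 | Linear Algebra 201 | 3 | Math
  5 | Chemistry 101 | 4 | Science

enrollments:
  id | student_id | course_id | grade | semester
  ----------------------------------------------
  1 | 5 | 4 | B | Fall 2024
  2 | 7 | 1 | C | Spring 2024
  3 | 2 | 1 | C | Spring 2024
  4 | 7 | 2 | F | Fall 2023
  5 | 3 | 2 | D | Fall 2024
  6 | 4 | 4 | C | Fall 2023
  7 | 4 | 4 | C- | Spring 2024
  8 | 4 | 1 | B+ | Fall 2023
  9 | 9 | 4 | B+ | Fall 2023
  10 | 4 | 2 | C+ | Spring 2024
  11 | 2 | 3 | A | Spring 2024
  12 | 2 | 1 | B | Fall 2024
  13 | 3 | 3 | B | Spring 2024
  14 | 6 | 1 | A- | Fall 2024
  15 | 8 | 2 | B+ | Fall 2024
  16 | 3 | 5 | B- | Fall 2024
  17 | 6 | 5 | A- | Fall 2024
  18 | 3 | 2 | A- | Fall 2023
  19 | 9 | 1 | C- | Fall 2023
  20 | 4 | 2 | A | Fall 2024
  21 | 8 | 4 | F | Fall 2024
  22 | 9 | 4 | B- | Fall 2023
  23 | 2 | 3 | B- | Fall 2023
SELECT id, student_id FROM enrollments WHERE student_id IN (SELECT id FROM students WHERE major = 'Chemistry')

Execution result:
(no rows)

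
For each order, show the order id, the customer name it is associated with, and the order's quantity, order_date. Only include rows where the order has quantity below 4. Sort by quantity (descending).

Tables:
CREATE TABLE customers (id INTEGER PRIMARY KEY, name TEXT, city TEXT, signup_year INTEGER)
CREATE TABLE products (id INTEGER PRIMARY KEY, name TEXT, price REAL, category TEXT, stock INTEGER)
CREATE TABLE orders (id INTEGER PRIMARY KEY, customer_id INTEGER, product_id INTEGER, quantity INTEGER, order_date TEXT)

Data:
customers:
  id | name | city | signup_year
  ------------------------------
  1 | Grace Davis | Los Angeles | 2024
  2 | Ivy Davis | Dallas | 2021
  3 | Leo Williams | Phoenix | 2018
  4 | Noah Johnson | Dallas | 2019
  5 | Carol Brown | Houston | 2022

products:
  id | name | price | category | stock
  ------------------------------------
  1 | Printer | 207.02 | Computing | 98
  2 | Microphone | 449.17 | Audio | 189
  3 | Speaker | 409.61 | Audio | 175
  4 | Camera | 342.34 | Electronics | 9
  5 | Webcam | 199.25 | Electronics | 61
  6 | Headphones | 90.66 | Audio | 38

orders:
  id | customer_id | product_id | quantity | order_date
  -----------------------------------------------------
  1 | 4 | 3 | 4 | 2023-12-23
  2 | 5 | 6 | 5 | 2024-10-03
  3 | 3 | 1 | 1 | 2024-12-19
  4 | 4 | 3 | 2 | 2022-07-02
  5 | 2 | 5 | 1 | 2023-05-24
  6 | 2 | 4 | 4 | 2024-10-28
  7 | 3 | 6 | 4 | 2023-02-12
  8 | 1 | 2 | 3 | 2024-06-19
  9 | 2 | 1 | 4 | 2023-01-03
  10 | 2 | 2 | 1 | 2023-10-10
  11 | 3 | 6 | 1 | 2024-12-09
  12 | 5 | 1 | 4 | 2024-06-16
SELECT c.id, p.name AS customer, c.quantity, c.order_date FROM orders c JOIN customers p ON c.customer_id = p.id WHERE c.quantity < 4 ORDER BY c.quantity DESC

Execution result:
id | customer | quantity | order_date
8 | Grace Davis | 3 | 2024-06-19
4 | Noah Johnson | 2 | 2022-07-02
3 | Leo Williams | 1 | 2024-12-19
5 | Ivy Davis | 1 | 2023-05-24
10 | Ivy Davis | 1 | 2023-10-10
11 | Leo Williams | 1 | 2024-12-09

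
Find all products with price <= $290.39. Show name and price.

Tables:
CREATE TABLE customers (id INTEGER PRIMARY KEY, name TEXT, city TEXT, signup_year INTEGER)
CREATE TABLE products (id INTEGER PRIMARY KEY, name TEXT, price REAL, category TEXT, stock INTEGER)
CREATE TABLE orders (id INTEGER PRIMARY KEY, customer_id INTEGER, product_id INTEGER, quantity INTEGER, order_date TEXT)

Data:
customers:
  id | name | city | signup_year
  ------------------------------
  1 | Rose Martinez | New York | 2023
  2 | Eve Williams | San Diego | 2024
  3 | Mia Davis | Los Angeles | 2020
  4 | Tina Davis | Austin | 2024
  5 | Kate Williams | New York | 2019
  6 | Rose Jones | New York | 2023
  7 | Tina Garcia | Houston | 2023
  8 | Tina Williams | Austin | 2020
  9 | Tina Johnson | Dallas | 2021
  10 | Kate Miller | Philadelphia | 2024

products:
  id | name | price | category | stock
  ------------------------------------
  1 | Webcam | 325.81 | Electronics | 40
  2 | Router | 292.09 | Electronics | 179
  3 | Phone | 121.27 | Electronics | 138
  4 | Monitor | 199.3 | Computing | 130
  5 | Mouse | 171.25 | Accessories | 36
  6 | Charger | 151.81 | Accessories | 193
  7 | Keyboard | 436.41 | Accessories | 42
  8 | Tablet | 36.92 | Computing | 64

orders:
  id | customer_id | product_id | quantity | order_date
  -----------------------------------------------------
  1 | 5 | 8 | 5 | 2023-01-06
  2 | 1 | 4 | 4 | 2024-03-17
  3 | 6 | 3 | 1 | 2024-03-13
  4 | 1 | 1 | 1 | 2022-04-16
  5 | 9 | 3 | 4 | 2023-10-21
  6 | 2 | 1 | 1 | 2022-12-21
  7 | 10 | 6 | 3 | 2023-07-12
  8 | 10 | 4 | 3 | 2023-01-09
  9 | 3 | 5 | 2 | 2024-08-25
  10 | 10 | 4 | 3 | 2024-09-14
SELECT name, price FROM products WHERE price <= 290.39

Execution result:
name | price
Phone | 121.27
Monitor | 199.30
Mouse | 171.25
Charger | 151.81
Tablet | 36.92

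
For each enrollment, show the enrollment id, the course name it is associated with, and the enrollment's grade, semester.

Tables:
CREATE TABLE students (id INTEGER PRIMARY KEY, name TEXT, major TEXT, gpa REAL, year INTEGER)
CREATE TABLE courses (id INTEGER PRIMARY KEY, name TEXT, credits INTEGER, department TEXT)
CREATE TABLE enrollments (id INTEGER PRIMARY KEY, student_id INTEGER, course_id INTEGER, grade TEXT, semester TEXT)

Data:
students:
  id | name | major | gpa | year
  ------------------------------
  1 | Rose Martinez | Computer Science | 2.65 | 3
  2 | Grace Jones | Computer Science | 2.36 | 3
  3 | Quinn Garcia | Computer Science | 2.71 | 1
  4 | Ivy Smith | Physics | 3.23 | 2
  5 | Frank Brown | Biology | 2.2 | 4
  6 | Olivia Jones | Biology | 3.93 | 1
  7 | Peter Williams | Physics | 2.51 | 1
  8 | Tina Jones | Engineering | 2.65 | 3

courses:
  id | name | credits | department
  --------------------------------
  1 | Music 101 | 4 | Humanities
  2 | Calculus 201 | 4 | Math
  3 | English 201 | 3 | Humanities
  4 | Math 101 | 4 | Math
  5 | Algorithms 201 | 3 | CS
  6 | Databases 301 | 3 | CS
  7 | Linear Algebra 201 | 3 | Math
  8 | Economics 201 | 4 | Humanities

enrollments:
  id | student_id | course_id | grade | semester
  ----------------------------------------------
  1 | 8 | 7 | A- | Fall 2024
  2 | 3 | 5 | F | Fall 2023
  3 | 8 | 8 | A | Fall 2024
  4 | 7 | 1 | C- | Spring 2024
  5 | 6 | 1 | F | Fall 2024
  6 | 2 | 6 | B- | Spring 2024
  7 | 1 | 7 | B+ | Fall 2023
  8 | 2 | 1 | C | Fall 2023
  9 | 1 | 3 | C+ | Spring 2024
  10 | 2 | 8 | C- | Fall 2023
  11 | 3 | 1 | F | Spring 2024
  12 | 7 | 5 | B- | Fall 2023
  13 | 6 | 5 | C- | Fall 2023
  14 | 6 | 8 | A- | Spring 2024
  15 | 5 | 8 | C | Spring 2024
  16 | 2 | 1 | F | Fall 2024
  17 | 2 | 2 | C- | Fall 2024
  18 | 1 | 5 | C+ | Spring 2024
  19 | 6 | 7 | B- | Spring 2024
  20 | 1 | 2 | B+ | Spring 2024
SELECT c.id, p.name AS course, c.grade, c.semester FROM enrollments c JOIN courses p ON c.course_id = p.id

Execution result:
id | course | grade | semester
1 | Linear Algebra 201 | A- | Fall 2024
2 | Algorithms 201 | F | Fall 2023
3 | Economics 201 | A | Fall 2024
4 | Music 101 | C- | Spring 2024
5 | Music 101 | F | Fall 2024
6 | Databases 301 | B- | Spring 2024
7 | Linear Algebra 201 | B+ | Fall 2023
8 | Music 101 | C | Fall 2023
9 | English 201 | C+ | Spring 2024
10 | Economics 201 | C- | Fall 2023
11 | Music 101 | F | Spring 2024
12 | Algorithms 201 | B- | Fall 2023
13 | Algorithms 201 | C- | Fall 2023
14 | Economics 201 | A- | Spring 2024
15 | Economics 201 | C | Spring 2024
16 | Music 101 | F | Fall 2024
17 | Calculus 201 | C- | Fall 2024
18 | Algorithms 201 | C+ | Spring 2024
19 | Linear Algebra 201 | B- | Spring 2024
20 | Calculus 201 | B+ | Spring 2024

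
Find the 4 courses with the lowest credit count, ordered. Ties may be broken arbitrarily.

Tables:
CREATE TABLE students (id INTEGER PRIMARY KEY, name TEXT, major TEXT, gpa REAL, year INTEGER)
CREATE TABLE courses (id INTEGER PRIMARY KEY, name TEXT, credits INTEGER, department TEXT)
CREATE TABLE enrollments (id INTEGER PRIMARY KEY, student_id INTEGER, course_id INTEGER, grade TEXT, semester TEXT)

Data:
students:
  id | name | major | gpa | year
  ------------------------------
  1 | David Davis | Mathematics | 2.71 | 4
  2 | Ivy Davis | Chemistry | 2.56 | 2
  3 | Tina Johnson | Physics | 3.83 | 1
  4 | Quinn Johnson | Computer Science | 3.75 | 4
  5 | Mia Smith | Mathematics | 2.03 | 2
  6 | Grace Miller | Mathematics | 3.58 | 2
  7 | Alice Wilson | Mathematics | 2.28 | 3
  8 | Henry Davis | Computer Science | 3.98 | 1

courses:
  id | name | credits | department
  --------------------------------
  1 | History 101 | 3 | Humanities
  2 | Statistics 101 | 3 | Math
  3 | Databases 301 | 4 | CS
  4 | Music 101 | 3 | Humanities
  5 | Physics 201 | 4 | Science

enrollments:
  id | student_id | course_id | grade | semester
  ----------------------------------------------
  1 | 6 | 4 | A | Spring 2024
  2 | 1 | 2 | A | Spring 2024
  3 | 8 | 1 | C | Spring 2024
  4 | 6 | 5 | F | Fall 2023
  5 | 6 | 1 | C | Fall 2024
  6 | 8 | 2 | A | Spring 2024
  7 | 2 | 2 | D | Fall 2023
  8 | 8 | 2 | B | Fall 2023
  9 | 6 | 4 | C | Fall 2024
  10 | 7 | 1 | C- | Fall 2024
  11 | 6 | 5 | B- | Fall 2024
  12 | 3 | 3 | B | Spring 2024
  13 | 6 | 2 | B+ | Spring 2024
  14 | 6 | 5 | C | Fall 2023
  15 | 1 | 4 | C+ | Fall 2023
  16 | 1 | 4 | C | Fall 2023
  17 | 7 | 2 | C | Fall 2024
SELECT name, credits FROM courses ORDER BY credits ASC LIMIT 4

Execution result:
name | credits
History 101 | 3
Statistics 101 | 3
Music 101 | 3
Databases 301 | 4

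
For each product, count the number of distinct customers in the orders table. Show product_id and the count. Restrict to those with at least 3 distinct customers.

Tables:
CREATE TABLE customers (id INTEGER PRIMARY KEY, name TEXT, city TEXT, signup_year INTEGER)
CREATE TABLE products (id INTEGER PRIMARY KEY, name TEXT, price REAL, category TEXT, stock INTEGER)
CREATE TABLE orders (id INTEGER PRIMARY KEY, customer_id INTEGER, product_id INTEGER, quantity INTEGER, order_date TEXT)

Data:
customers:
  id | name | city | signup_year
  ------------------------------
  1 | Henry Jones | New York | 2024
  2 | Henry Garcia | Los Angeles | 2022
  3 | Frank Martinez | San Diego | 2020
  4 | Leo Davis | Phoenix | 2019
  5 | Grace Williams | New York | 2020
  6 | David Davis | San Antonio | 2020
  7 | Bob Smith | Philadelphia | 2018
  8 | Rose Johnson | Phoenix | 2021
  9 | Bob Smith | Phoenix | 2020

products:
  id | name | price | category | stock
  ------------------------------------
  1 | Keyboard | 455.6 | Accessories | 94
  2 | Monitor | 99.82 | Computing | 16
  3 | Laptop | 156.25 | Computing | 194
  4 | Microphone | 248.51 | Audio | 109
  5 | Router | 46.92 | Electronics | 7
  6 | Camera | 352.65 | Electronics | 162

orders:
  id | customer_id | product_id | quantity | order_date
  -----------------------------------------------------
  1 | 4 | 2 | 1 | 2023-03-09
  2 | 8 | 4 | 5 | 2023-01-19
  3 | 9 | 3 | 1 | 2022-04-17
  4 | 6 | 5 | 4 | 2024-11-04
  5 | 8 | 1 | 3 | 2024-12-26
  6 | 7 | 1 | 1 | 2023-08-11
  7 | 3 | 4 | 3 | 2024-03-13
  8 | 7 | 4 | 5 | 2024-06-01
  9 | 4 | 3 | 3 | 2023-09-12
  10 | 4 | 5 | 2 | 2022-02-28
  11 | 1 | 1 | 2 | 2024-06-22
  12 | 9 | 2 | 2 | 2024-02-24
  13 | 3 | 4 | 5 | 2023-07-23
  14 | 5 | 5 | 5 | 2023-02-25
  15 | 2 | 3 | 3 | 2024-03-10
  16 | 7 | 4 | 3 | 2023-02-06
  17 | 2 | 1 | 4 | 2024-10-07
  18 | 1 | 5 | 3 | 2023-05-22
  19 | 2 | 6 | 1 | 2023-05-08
SELECT product_id, COUNT(DISTINCT customer_id) AS distinct_customer_count FROM orders GROUP BY product_id HAVING COUNT(DISTINCT customer_id) >= 3

Execution result:
product_id | distinct_customer_count
1 | 4
3 | 3
4 | 3
5 | 4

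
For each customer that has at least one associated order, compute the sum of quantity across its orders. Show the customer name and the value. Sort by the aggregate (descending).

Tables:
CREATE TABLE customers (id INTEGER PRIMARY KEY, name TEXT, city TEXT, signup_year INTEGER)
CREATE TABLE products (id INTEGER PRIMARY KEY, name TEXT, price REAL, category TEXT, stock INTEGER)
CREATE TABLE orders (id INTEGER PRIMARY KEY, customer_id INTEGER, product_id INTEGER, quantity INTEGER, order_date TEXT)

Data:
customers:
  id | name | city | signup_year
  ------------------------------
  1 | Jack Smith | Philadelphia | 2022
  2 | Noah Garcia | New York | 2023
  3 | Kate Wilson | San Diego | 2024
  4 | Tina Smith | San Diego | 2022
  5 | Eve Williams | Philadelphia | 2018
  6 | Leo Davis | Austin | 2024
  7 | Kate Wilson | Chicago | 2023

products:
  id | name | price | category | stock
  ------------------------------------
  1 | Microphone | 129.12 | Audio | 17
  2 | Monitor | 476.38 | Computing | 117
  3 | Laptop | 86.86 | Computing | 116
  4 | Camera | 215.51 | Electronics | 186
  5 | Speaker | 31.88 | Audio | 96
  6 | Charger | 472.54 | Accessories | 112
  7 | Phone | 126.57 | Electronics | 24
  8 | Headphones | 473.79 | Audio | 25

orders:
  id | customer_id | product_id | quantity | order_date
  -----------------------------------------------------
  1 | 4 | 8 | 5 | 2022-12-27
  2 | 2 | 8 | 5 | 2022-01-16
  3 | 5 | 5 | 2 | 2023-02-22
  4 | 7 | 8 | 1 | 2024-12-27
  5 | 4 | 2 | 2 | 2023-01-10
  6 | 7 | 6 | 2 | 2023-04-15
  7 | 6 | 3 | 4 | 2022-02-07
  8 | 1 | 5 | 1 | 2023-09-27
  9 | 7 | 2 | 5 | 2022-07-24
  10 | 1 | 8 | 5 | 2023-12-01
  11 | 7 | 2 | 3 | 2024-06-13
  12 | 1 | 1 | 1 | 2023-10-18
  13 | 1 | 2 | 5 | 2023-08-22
SELECT p.name, SUM(c.quantity) AS sum_quantity FROM orders c JOIN customers p ON c.customer_id = p.id GROUP BY p.id, p.name ORDER BY sum_quantity DESC

Execution result:
name | sum_quantity
Jack Smith | 12
Kate Wilson | 11
Tina Smith | 7
Noah Garcia | 5
Leo Davis | 4
Eve Williams | 2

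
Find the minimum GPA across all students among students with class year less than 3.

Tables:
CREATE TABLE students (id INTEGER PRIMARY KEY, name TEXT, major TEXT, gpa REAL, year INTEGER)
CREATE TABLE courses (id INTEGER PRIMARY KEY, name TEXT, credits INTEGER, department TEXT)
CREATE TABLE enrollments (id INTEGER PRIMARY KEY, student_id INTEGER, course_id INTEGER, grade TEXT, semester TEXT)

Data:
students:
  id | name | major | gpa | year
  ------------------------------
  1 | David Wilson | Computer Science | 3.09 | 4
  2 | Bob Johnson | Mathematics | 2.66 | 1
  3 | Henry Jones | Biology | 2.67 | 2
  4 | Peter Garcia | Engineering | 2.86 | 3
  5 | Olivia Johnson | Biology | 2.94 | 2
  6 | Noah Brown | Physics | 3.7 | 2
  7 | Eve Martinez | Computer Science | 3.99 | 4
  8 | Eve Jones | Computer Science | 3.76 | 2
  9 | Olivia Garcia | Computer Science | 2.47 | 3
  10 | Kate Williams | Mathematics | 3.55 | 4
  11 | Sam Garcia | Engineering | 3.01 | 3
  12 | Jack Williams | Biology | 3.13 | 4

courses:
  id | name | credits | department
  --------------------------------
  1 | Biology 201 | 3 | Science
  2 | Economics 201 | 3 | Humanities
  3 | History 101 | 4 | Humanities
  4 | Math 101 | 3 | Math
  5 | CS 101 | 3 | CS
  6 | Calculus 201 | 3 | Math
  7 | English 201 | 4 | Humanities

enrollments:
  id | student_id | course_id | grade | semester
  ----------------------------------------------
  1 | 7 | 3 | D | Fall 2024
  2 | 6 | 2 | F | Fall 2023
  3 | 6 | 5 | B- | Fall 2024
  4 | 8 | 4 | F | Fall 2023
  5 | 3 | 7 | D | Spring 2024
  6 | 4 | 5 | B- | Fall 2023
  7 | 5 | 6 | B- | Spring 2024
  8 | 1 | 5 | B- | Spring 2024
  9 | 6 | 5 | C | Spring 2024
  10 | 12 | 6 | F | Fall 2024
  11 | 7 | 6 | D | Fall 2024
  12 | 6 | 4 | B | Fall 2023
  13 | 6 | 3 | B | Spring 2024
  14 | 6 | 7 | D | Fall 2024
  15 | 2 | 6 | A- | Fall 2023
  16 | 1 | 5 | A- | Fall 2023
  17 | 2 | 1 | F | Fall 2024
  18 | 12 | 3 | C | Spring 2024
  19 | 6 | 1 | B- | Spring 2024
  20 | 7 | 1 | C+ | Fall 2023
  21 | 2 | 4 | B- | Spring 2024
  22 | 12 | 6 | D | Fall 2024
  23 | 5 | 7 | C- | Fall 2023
SELECT MIN(gpa) FROM students WHERE year < 3

Execution result:
2.66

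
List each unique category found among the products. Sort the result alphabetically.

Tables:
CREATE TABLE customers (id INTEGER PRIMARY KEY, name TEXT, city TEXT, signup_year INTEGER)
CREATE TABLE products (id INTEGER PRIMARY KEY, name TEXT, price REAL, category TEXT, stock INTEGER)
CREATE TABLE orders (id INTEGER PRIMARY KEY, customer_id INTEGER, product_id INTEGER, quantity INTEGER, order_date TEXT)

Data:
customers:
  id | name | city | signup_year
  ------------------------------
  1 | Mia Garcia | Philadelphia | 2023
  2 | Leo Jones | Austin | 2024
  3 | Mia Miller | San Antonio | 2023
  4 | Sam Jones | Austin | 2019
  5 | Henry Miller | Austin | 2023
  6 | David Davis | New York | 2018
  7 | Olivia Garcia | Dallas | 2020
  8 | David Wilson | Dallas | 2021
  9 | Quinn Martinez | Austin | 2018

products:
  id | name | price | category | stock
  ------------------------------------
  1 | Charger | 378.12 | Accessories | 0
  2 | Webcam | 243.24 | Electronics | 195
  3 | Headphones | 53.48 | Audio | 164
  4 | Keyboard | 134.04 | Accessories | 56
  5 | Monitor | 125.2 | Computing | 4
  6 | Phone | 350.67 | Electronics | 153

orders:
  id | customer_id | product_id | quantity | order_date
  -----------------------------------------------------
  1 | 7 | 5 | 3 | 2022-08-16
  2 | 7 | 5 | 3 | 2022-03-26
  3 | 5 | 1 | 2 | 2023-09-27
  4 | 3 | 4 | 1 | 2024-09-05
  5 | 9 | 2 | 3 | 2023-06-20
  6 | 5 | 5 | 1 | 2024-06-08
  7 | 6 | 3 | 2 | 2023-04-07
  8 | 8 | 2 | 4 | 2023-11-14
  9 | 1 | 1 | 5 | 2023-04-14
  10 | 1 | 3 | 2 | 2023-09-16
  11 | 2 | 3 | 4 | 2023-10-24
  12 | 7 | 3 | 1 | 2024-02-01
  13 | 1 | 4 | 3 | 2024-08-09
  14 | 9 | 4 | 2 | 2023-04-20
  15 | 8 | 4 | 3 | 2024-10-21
SELECT DISTINCT category FROM products ORDER BY category

Execution result:
category
Accessories
Audio
Computing
Electronics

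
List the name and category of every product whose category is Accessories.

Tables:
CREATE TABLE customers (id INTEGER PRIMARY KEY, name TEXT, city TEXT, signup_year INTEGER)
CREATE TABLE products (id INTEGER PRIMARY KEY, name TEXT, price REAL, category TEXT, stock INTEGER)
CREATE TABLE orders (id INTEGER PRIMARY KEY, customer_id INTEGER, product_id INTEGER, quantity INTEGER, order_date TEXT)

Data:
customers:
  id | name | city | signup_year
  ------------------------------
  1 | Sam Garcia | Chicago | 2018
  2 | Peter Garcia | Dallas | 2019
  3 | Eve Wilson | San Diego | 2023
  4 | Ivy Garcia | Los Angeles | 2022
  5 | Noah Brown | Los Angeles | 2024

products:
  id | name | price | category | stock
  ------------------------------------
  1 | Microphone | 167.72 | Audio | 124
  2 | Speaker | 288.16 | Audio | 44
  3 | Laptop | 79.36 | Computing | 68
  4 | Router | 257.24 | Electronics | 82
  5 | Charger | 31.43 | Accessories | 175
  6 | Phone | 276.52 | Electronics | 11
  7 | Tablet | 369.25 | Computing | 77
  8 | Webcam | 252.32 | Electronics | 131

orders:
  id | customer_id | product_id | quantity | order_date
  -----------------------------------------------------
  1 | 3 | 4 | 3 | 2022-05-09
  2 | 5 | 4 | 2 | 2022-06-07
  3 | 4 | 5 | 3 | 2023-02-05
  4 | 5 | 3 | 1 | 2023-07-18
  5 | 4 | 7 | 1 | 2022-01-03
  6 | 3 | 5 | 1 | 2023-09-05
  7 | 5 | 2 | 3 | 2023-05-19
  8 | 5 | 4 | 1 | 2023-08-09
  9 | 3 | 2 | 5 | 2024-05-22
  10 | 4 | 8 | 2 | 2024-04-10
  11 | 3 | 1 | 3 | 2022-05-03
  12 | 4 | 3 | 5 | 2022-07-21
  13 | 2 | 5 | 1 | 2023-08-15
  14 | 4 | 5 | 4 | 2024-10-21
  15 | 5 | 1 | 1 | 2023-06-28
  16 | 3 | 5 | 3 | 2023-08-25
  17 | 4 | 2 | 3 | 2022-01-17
SELECT name, category FROM products WHERE category = 'Accessories'

Execution result:
name | category
Charger | Accessories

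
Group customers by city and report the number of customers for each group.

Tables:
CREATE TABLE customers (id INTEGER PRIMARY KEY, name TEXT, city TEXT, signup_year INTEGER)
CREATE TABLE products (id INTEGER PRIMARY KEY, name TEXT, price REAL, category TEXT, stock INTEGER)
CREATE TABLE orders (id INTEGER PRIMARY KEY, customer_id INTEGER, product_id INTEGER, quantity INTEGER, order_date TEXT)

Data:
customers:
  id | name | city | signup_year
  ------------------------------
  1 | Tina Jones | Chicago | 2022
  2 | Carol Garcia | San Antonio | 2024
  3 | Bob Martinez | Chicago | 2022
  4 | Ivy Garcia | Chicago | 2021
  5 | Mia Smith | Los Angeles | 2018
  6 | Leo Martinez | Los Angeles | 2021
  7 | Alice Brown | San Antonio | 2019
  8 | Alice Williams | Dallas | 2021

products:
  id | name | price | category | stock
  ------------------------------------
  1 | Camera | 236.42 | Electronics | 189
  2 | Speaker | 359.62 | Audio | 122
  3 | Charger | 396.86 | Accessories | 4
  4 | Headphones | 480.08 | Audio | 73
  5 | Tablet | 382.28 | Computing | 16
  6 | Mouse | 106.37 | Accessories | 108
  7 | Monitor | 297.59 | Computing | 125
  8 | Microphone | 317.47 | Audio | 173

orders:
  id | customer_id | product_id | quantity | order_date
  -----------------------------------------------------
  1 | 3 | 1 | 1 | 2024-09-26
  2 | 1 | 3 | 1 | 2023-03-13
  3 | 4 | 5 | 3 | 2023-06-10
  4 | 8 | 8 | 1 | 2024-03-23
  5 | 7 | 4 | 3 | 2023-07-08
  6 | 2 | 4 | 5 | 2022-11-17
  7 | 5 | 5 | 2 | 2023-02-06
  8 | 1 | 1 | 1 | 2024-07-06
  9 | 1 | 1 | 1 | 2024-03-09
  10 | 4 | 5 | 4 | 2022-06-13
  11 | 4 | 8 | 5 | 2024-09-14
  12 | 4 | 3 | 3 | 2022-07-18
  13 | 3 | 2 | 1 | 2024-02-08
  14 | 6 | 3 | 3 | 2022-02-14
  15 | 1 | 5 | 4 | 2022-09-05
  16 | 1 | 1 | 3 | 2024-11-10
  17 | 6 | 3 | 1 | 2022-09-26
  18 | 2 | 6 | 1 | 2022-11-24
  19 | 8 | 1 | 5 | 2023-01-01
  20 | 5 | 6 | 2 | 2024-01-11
SELECT city, COUNT(*) AS n FROM customers GROUP BY city

Execution result:
city | n
Chicago | 3
Dallas | 1
Los Angeles | 2
San Antonio | 2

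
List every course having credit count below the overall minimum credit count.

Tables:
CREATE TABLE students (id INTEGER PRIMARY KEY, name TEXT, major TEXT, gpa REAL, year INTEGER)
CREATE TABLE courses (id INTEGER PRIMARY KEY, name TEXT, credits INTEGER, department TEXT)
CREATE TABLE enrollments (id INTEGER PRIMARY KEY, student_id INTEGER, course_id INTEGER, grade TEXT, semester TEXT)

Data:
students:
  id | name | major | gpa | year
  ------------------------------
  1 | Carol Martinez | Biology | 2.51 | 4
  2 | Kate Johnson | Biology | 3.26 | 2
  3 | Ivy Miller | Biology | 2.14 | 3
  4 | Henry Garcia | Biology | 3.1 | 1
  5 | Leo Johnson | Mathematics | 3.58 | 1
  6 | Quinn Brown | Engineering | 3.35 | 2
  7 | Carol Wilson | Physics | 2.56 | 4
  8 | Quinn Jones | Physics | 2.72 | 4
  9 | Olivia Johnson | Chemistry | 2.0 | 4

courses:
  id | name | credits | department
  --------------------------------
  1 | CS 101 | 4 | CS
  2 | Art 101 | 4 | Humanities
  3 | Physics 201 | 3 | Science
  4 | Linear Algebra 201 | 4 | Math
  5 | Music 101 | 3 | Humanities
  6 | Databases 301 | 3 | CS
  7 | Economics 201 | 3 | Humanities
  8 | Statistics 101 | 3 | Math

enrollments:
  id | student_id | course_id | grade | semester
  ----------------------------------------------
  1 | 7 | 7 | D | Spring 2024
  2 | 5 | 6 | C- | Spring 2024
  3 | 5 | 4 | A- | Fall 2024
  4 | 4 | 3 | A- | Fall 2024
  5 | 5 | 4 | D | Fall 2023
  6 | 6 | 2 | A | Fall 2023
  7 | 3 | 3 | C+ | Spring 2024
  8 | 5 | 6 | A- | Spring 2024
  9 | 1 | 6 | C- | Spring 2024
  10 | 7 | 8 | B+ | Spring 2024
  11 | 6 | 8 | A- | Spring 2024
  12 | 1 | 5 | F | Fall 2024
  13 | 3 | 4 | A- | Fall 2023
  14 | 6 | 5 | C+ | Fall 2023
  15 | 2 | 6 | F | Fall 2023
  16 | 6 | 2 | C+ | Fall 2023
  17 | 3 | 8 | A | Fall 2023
SELECT name, credits FROM courses WHERE credits < (SELECT MIN(credits) FROM courses)

Execution result:
(no rows)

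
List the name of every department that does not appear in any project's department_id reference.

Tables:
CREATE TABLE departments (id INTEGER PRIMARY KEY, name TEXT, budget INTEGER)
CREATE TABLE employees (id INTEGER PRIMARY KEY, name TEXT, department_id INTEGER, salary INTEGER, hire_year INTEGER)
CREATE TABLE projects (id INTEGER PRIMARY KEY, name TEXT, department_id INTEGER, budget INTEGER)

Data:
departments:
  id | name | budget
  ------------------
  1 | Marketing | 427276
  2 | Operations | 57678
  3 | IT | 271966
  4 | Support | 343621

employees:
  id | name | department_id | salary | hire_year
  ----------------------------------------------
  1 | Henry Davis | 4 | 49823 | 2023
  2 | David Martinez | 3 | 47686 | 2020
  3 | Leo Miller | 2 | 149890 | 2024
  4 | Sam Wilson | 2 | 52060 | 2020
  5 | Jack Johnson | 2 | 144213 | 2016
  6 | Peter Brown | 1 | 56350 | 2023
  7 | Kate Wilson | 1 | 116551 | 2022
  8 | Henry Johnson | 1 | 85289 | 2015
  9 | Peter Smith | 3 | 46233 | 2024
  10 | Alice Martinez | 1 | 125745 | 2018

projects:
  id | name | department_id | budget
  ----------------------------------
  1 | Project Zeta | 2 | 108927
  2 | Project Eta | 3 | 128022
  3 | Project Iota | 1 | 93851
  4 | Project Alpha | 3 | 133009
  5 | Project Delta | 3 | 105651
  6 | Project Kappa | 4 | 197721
SELECT p.name FROM departments p LEFT JOIN projects c ON c.department_id = p.id WHERE c.id IS NULL

Execution result:
(no rows)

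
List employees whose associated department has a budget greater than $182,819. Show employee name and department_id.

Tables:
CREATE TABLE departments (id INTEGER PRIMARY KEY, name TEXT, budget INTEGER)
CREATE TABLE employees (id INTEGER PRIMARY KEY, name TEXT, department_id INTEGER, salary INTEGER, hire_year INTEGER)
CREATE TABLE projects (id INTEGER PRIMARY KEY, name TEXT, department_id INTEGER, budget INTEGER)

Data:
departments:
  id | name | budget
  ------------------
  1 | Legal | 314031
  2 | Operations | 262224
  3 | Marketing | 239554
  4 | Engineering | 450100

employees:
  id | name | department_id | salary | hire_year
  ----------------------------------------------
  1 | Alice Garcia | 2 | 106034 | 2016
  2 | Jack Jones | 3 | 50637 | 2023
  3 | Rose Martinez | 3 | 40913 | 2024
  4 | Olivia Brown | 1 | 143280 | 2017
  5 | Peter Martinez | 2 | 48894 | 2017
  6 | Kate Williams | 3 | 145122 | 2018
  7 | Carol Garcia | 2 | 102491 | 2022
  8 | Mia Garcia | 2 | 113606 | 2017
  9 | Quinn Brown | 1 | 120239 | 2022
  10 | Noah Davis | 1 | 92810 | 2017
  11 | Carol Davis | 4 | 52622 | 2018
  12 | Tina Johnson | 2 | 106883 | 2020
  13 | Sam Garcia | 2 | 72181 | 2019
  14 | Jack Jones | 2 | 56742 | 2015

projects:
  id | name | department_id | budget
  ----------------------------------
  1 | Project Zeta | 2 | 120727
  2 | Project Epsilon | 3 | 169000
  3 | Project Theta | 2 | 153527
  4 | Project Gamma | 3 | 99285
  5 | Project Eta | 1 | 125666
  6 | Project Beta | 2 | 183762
SELECT name, department_id FROM employees WHERE department_id IN (SELECT id FROM departments WHERE budget > 182819)

Execution result:
name | department_id
Alice Garcia | 2
Jack Jones | 3
Rose Martinez | 3
Olivia Brown | 1
Peter Martinez | 2
Kate Williams | 3
Carol Garcia | 2
Mia Garcia | 2
Quinn Brown | 1
Noah Davis | 1
Carol Davis | 4
Tina Johnson | 2
Sam Garcia | 2
Jack Jones | 2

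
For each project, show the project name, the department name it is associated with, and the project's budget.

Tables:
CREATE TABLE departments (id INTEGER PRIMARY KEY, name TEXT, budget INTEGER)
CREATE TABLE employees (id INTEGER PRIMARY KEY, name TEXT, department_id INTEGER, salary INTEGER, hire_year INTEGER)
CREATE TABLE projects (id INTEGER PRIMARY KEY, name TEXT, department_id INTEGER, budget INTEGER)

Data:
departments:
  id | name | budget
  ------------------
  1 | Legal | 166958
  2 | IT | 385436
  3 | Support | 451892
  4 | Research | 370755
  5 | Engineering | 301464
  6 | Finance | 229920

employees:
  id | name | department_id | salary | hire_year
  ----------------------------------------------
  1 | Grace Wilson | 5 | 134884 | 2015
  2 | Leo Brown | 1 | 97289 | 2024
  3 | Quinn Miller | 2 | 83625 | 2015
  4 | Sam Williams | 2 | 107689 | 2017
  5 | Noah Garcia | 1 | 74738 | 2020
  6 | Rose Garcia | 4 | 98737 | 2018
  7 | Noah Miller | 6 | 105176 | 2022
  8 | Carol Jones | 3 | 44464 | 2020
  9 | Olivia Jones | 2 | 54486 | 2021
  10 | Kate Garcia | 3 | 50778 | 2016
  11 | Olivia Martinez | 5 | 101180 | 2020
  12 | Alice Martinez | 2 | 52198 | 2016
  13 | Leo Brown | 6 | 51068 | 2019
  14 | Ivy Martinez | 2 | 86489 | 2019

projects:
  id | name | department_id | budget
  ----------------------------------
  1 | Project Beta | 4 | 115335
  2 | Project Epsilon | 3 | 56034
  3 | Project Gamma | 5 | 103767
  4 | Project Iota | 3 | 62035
SELECT c.name, p.name AS department, c.budget FROM projects c JOIN departments p ON c.department_id = p.id

Execution result:
name | department | budget
Project Beta | Research | 115335
Project Epsilon | Support | 56034
Project Gamma | Engineering | 103767
Project Iota | Support | 62035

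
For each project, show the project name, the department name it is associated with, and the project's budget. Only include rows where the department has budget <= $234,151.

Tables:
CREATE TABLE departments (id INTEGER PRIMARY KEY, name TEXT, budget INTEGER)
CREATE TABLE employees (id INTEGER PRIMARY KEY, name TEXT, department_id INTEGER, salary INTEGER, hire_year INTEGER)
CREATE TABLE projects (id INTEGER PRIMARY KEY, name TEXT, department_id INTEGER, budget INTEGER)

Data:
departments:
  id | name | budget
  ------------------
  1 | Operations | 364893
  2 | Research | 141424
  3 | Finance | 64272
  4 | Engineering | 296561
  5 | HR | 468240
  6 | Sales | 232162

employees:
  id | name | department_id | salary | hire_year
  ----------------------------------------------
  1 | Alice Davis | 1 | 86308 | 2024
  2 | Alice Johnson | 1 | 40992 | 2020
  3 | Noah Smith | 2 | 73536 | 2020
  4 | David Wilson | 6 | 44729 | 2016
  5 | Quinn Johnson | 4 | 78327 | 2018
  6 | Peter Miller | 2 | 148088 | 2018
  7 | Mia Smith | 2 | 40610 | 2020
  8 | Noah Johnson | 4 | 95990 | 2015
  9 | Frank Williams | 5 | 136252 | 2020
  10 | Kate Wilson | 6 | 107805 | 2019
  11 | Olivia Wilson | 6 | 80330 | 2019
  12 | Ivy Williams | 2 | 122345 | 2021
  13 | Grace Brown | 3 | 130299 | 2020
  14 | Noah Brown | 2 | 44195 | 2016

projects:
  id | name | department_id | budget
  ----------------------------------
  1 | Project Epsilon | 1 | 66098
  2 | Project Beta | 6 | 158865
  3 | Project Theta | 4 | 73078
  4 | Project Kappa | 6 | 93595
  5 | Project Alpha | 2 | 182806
SELECT c.name, p.name AS department, c.budget FROM projects c JOIN departments p ON c.department_id = p.id WHERE p.budget <= 234151

Execution result:
name | department | budget
Project Beta | Sales | 158865
Project Kappa | Sales | 93595
Project Alpha | Research | 182806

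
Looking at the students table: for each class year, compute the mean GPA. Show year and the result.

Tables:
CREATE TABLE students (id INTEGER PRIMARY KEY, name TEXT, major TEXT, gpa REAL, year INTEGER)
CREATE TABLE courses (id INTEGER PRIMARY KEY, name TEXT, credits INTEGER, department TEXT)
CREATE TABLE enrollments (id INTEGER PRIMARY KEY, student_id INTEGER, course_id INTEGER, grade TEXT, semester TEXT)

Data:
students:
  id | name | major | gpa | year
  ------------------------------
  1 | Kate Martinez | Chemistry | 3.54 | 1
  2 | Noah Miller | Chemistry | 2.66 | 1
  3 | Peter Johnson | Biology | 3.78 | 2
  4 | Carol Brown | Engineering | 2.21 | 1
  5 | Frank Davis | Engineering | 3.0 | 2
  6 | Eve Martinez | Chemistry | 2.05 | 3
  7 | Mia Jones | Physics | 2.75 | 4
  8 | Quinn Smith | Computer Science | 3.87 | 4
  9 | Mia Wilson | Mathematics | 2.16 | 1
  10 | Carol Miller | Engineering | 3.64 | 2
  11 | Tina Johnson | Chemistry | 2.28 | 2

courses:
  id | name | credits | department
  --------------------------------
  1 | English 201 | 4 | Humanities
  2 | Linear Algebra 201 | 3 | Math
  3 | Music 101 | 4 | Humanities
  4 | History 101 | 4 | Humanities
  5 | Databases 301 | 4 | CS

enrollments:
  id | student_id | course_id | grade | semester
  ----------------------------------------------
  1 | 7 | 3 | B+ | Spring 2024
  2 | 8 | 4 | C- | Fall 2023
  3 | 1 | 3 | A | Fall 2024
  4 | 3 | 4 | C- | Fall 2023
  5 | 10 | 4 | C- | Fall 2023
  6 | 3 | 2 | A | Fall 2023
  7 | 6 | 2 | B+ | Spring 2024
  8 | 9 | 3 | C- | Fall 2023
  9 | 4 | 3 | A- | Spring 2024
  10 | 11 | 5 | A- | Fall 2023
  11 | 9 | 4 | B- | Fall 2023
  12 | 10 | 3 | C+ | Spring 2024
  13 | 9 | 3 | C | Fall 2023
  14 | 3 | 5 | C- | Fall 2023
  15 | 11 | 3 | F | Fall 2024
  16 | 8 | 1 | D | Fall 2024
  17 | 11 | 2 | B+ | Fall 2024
SELECT year, AVG(gpa) AS avg_gpa FROM students GROUP BY year

Execution result:
year | avg_gpa
1 | 2.64
2 | 3.18
3 | 2.05
4 | 3.31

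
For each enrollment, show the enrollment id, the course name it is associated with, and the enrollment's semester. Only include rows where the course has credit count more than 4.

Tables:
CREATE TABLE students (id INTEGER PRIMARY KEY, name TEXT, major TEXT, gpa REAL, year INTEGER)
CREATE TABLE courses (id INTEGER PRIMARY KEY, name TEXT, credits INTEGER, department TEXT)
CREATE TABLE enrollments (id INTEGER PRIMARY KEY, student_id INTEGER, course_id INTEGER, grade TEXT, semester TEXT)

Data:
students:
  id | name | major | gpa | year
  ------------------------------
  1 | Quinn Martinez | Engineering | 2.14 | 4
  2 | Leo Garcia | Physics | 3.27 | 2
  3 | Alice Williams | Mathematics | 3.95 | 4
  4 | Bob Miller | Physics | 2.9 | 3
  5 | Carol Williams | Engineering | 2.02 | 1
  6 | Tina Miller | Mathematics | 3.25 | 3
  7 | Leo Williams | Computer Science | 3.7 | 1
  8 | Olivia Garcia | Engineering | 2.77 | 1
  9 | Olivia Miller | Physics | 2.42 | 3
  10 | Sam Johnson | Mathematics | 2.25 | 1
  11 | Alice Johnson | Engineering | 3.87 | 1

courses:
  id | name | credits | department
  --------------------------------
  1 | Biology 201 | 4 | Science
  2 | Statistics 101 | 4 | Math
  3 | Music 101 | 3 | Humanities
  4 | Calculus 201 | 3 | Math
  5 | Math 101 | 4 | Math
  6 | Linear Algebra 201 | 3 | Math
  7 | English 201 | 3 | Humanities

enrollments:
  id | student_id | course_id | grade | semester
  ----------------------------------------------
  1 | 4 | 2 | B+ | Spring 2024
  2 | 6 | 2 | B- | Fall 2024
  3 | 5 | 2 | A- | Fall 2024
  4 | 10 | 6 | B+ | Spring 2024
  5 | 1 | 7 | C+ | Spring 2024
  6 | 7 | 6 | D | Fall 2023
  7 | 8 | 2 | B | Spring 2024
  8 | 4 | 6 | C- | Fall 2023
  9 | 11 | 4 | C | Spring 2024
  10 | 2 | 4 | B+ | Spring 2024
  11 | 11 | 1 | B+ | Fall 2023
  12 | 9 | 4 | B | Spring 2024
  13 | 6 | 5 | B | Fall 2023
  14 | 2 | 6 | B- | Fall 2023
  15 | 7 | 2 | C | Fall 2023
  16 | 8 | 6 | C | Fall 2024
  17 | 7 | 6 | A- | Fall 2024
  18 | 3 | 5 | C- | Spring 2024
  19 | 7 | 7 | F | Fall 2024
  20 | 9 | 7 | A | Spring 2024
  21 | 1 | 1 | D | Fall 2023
SELECT c.id, p.name AS course, c.semester FROM enrollments c JOIN courses p ON c.course_id = p.id WHERE p.credits > 4

Execution result:
(no rows)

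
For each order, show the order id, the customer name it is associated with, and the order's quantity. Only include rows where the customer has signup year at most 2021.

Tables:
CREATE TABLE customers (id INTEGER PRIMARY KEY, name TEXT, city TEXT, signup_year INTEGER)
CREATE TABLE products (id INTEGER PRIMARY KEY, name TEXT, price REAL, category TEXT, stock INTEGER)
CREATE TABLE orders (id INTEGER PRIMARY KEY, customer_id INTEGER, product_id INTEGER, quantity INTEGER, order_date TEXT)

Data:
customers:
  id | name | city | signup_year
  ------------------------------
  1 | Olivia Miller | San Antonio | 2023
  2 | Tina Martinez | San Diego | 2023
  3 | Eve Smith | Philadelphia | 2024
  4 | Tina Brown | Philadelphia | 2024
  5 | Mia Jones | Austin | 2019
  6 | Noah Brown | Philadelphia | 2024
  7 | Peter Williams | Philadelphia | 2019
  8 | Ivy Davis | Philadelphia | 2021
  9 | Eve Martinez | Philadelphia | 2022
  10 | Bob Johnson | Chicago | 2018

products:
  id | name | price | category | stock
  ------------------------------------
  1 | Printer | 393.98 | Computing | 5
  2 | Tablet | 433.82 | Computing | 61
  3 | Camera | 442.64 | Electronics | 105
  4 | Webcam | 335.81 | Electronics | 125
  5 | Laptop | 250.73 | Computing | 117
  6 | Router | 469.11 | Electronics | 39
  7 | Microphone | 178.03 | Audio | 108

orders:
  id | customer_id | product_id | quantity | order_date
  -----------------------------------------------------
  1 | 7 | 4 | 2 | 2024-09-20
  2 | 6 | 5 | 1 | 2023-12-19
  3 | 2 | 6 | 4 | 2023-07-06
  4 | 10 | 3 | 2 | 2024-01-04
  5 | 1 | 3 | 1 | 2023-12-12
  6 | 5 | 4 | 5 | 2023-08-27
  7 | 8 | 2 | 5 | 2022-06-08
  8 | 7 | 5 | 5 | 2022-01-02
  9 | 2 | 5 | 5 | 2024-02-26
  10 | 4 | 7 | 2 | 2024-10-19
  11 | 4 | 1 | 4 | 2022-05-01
SELECT c.id, p.name AS customer, c.quantity FROM orders c JOIN customers p ON c.customer_id = p.id WHERE p.signup_year <= 2021

Execution result:
id | customer | quantity
1 | Peter Williams | 2
4 | Bob Johnson | 2
6 | Mia Jones | 5
7 | Ivy Davis | 5
8 | Peter Williams | 5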